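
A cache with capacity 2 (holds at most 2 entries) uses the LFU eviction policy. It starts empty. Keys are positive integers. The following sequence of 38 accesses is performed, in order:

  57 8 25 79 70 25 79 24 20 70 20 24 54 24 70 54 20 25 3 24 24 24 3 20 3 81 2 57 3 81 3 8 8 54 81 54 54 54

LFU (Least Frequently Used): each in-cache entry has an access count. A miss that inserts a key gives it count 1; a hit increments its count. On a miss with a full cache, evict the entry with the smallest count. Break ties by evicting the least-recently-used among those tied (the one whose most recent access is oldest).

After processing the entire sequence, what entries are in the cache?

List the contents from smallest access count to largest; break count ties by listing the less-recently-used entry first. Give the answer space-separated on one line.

Answer: 24 54

Derivation:
LFU simulation (capacity=2):
  1. access 57: MISS. Cache: [57(c=1)]
  2. access 8: MISS. Cache: [57(c=1) 8(c=1)]
  3. access 25: MISS, evict 57(c=1). Cache: [8(c=1) 25(c=1)]
  4. access 79: MISS, evict 8(c=1). Cache: [25(c=1) 79(c=1)]
  5. access 70: MISS, evict 25(c=1). Cache: [79(c=1) 70(c=1)]
  6. access 25: MISS, evict 79(c=1). Cache: [70(c=1) 25(c=1)]
  7. access 79: MISS, evict 70(c=1). Cache: [25(c=1) 79(c=1)]
  8. access 24: MISS, evict 25(c=1). Cache: [79(c=1) 24(c=1)]
  9. access 20: MISS, evict 79(c=1). Cache: [24(c=1) 20(c=1)]
  10. access 70: MISS, evict 24(c=1). Cache: [20(c=1) 70(c=1)]
  11. access 20: HIT, count now 2. Cache: [70(c=1) 20(c=2)]
  12. access 24: MISS, evict 70(c=1). Cache: [24(c=1) 20(c=2)]
  13. access 54: MISS, evict 24(c=1). Cache: [54(c=1) 20(c=2)]
  14. access 24: MISS, evict 54(c=1). Cache: [24(c=1) 20(c=2)]
  15. access 70: MISS, evict 24(c=1). Cache: [70(c=1) 20(c=2)]
  16. access 54: MISS, evict 70(c=1). Cache: [54(c=1) 20(c=2)]
  17. access 20: HIT, count now 3. Cache: [54(c=1) 20(c=3)]
  18. access 25: MISS, evict 54(c=1). Cache: [25(c=1) 20(c=3)]
  19. access 3: MISS, evict 25(c=1). Cache: [3(c=1) 20(c=3)]
  20. access 24: MISS, evict 3(c=1). Cache: [24(c=1) 20(c=3)]
  21. access 24: HIT, count now 2. Cache: [24(c=2) 20(c=3)]
  22. access 24: HIT, count now 3. Cache: [20(c=3) 24(c=3)]
  23. access 3: MISS, evict 20(c=3). Cache: [3(c=1) 24(c=3)]
  24. access 20: MISS, evict 3(c=1). Cache: [20(c=1) 24(c=3)]
  25. access 3: MISS, evict 20(c=1). Cache: [3(c=1) 24(c=3)]
  26. access 81: MISS, evict 3(c=1). Cache: [81(c=1) 24(c=3)]
  27. access 2: MISS, evict 81(c=1). Cache: [2(c=1) 24(c=3)]
  28. access 57: MISS, evict 2(c=1). Cache: [57(c=1) 24(c=3)]
  29. access 3: MISS, evict 57(c=1). Cache: [3(c=1) 24(c=3)]
  30. access 81: MISS, evict 3(c=1). Cache: [81(c=1) 24(c=3)]
  31. access 3: MISS, evict 81(c=1). Cache: [3(c=1) 24(c=3)]
  32. access 8: MISS, evict 3(c=1). Cache: [8(c=1) 24(c=3)]
  33. access 8: HIT, count now 2. Cache: [8(c=2) 24(c=3)]
  34. access 54: MISS, evict 8(c=2). Cache: [54(c=1) 24(c=3)]
  35. access 81: MISS, evict 54(c=1). Cache: [81(c=1) 24(c=3)]
  36. access 54: MISS, evict 81(c=1). Cache: [54(c=1) 24(c=3)]
  37. access 54: HIT, count now 2. Cache: [54(c=2) 24(c=3)]
  38. access 54: HIT, count now 3. Cache: [24(c=3) 54(c=3)]
Total: 7 hits, 31 misses, 29 evictions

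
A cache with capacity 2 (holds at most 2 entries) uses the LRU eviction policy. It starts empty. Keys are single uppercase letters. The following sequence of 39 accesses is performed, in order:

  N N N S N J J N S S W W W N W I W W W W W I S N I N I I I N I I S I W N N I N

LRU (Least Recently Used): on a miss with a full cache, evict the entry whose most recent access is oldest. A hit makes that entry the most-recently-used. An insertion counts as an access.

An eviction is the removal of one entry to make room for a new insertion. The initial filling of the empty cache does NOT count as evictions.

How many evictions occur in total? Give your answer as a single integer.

Answer: 12

Derivation:
LRU simulation (capacity=2):
  1. access N: MISS. Cache (LRU->MRU): [N]
  2. access N: HIT. Cache (LRU->MRU): [N]
  3. access N: HIT. Cache (LRU->MRU): [N]
  4. access S: MISS. Cache (LRU->MRU): [N S]
  5. access N: HIT. Cache (LRU->MRU): [S N]
  6. access J: MISS, evict S. Cache (LRU->MRU): [N J]
  7. access J: HIT. Cache (LRU->MRU): [N J]
  8. access N: HIT. Cache (LRU->MRU): [J N]
  9. access S: MISS, evict J. Cache (LRU->MRU): [N S]
  10. access S: HIT. Cache (LRU->MRU): [N S]
  11. access W: MISS, evict N. Cache (LRU->MRU): [S W]
  12. access W: HIT. Cache (LRU->MRU): [S W]
  13. access W: HIT. Cache (LRU->MRU): [S W]
  14. access N: MISS, evict S. Cache (LRU->MRU): [W N]
  15. access W: HIT. Cache (LRU->MRU): [N W]
  16. access I: MISS, evict N. Cache (LRU->MRU): [W I]
  17. access W: HIT. Cache (LRU->MRU): [I W]
  18. access W: HIT. Cache (LRU->MRU): [I W]
  19. access W: HIT. Cache (LRU->MRU): [I W]
  20. access W: HIT. Cache (LRU->MRU): [I W]
  21. access W: HIT. Cache (LRU->MRU): [I W]
  22. access I: HIT. Cache (LRU->MRU): [W I]
  23. access S: MISS, evict W. Cache (LRU->MRU): [I S]
  24. access N: MISS, evict I. Cache (LRU->MRU): [S N]
  25. access I: MISS, evict S. Cache (LRU->MRU): [N I]
  26. access N: HIT. Cache (LRU->MRU): [I N]
  27. access I: HIT. Cache (LRU->MRU): [N I]
  28. access I: HIT. Cache (LRU->MRU): [N I]
  29. access I: HIT. Cache (LRU->MRU): [N I]
  30. access N: HIT. Cache (LRU->MRU): [I N]
  31. access I: HIT. Cache (LRU->MRU): [N I]
  32. access I: HIT. Cache (LRU->MRU): [N I]
  33. access S: MISS, evict N. Cache (LRU->MRU): [I S]
  34. access I: HIT. Cache (LRU->MRU): [S I]
  35. access W: MISS, evict S. Cache (LRU->MRU): [I W]
  36. access N: MISS, evict I. Cache (LRU->MRU): [W N]
  37. access N: HIT. Cache (LRU->MRU): [W N]
  38. access I: MISS, evict W. Cache (LRU->MRU): [N I]
  39. access N: HIT. Cache (LRU->MRU): [I N]
Total: 25 hits, 14 misses, 12 evictions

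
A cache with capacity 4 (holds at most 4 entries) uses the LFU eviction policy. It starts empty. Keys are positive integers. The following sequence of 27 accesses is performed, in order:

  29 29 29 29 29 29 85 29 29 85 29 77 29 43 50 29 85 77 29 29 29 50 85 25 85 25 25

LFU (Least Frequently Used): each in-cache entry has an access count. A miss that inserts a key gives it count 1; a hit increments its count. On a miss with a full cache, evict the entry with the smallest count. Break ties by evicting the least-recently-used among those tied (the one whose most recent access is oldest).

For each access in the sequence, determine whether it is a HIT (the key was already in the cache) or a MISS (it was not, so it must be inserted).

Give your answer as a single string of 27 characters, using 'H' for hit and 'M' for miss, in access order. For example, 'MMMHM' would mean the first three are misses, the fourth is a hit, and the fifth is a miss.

LFU simulation (capacity=4):
  1. access 29: MISS. Cache: [29(c=1)]
  2. access 29: HIT, count now 2. Cache: [29(c=2)]
  3. access 29: HIT, count now 3. Cache: [29(c=3)]
  4. access 29: HIT, count now 4. Cache: [29(c=4)]
  5. access 29: HIT, count now 5. Cache: [29(c=5)]
  6. access 29: HIT, count now 6. Cache: [29(c=6)]
  7. access 85: MISS. Cache: [85(c=1) 29(c=6)]
  8. access 29: HIT, count now 7. Cache: [85(c=1) 29(c=7)]
  9. access 29: HIT, count now 8. Cache: [85(c=1) 29(c=8)]
  10. access 85: HIT, count now 2. Cache: [85(c=2) 29(c=8)]
  11. access 29: HIT, count now 9. Cache: [85(c=2) 29(c=9)]
  12. access 77: MISS. Cache: [77(c=1) 85(c=2) 29(c=9)]
  13. access 29: HIT, count now 10. Cache: [77(c=1) 85(c=2) 29(c=10)]
  14. access 43: MISS. Cache: [77(c=1) 43(c=1) 85(c=2) 29(c=10)]
  15. access 50: MISS, evict 77(c=1). Cache: [43(c=1) 50(c=1) 85(c=2) 29(c=10)]
  16. access 29: HIT, count now 11. Cache: [43(c=1) 50(c=1) 85(c=2) 29(c=11)]
  17. access 85: HIT, count now 3. Cache: [43(c=1) 50(c=1) 85(c=3) 29(c=11)]
  18. access 77: MISS, evict 43(c=1). Cache: [50(c=1) 77(c=1) 85(c=3) 29(c=11)]
  19. access 29: HIT, count now 12. Cache: [50(c=1) 77(c=1) 85(c=3) 29(c=12)]
  20. access 29: HIT, count now 13. Cache: [50(c=1) 77(c=1) 85(c=3) 29(c=13)]
  21. access 29: HIT, count now 14. Cache: [50(c=1) 77(c=1) 85(c=3) 29(c=14)]
  22. access 50: HIT, count now 2. Cache: [77(c=1) 50(c=2) 85(c=3) 29(c=14)]
  23. access 85: HIT, count now 4. Cache: [77(c=1) 50(c=2) 85(c=4) 29(c=14)]
  24. access 25: MISS, evict 77(c=1). Cache: [25(c=1) 50(c=2) 85(c=4) 29(c=14)]
  25. access 85: HIT, count now 5. Cache: [25(c=1) 50(c=2) 85(c=5) 29(c=14)]
  26. access 25: HIT, count now 2. Cache: [50(c=2) 25(c=2) 85(c=5) 29(c=14)]
  27. access 25: HIT, count now 3. Cache: [50(c=2) 25(c=3) 85(c=5) 29(c=14)]
Total: 20 hits, 7 misses, 3 evictions

Answer: MHHHHHMHHHHMHMMHHMHHHHHMHHH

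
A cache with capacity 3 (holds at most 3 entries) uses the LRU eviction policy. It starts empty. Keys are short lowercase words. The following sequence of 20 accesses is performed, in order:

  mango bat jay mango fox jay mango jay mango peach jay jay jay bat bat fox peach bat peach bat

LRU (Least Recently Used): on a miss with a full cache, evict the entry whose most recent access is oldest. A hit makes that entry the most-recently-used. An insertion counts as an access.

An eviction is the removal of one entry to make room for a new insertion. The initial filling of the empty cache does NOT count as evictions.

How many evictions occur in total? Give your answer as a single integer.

LRU simulation (capacity=3):
  1. access mango: MISS. Cache (LRU->MRU): [mango]
  2. access bat: MISS. Cache (LRU->MRU): [mango bat]
  3. access jay: MISS. Cache (LRU->MRU): [mango bat jay]
  4. access mango: HIT. Cache (LRU->MRU): [bat jay mango]
  5. access fox: MISS, evict bat. Cache (LRU->MRU): [jay mango fox]
  6. access jay: HIT. Cache (LRU->MRU): [mango fox jay]
  7. access mango: HIT. Cache (LRU->MRU): [fox jay mango]
  8. access jay: HIT. Cache (LRU->MRU): [fox mango jay]
  9. access mango: HIT. Cache (LRU->MRU): [fox jay mango]
  10. access peach: MISS, evict fox. Cache (LRU->MRU): [jay mango peach]
  11. access jay: HIT. Cache (LRU->MRU): [mango peach jay]
  12. access jay: HIT. Cache (LRU->MRU): [mango peach jay]
  13. access jay: HIT. Cache (LRU->MRU): [mango peach jay]
  14. access bat: MISS, evict mango. Cache (LRU->MRU): [peach jay bat]
  15. access bat: HIT. Cache (LRU->MRU): [peach jay bat]
  16. access fox: MISS, evict peach. Cache (LRU->MRU): [jay bat fox]
  17. access peach: MISS, evict jay. Cache (LRU->MRU): [bat fox peach]
  18. access bat: HIT. Cache (LRU->MRU): [fox peach bat]
  19. access peach: HIT. Cache (LRU->MRU): [fox bat peach]
  20. access bat: HIT. Cache (LRU->MRU): [fox peach bat]
Total: 12 hits, 8 misses, 5 evictions

Answer: 5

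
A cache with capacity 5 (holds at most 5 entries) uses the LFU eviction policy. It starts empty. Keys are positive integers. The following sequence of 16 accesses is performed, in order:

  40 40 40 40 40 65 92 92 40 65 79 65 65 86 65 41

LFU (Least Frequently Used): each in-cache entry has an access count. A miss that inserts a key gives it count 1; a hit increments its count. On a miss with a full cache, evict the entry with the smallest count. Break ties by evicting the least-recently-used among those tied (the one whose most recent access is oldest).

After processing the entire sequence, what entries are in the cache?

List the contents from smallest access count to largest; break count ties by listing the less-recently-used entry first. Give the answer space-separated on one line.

LFU simulation (capacity=5):
  1. access 40: MISS. Cache: [40(c=1)]
  2. access 40: HIT, count now 2. Cache: [40(c=2)]
  3. access 40: HIT, count now 3. Cache: [40(c=3)]
  4. access 40: HIT, count now 4. Cache: [40(c=4)]
  5. access 40: HIT, count now 5. Cache: [40(c=5)]
  6. access 65: MISS. Cache: [65(c=1) 40(c=5)]
  7. access 92: MISS. Cache: [65(c=1) 92(c=1) 40(c=5)]
  8. access 92: HIT, count now 2. Cache: [65(c=1) 92(c=2) 40(c=5)]
  9. access 40: HIT, count now 6. Cache: [65(c=1) 92(c=2) 40(c=6)]
  10. access 65: HIT, count now 2. Cache: [92(c=2) 65(c=2) 40(c=6)]
  11. access 79: MISS. Cache: [79(c=1) 92(c=2) 65(c=2) 40(c=6)]
  12. access 65: HIT, count now 3. Cache: [79(c=1) 92(c=2) 65(c=3) 40(c=6)]
  13. access 65: HIT, count now 4. Cache: [79(c=1) 92(c=2) 65(c=4) 40(c=6)]
  14. access 86: MISS. Cache: [79(c=1) 86(c=1) 92(c=2) 65(c=4) 40(c=6)]
  15. access 65: HIT, count now 5. Cache: [79(c=1) 86(c=1) 92(c=2) 65(c=5) 40(c=6)]
  16. access 41: MISS, evict 79(c=1). Cache: [86(c=1) 41(c=1) 92(c=2) 65(c=5) 40(c=6)]
Total: 10 hits, 6 misses, 1 evictions

Answer: 86 41 92 65 40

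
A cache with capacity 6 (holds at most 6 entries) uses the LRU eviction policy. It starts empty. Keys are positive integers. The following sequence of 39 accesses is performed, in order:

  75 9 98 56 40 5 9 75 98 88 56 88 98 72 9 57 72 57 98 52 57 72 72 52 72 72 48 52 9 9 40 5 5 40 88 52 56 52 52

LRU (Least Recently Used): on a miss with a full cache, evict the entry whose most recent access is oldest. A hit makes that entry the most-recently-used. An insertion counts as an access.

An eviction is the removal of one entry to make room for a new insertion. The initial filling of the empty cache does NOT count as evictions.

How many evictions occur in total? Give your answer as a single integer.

LRU simulation (capacity=6):
  1. access 75: MISS. Cache (LRU->MRU): [75]
  2. access 9: MISS. Cache (LRU->MRU): [75 9]
  3. access 98: MISS. Cache (LRU->MRU): [75 9 98]
  4. access 56: MISS. Cache (LRU->MRU): [75 9 98 56]
  5. access 40: MISS. Cache (LRU->MRU): [75 9 98 56 40]
  6. access 5: MISS. Cache (LRU->MRU): [75 9 98 56 40 5]
  7. access 9: HIT. Cache (LRU->MRU): [75 98 56 40 5 9]
  8. access 75: HIT. Cache (LRU->MRU): [98 56 40 5 9 75]
  9. access 98: HIT. Cache (LRU->MRU): [56 40 5 9 75 98]
  10. access 88: MISS, evict 56. Cache (LRU->MRU): [40 5 9 75 98 88]
  11. access 56: MISS, evict 40. Cache (LRU->MRU): [5 9 75 98 88 56]
  12. access 88: HIT. Cache (LRU->MRU): [5 9 75 98 56 88]
  13. access 98: HIT. Cache (LRU->MRU): [5 9 75 56 88 98]
  14. access 72: MISS, evict 5. Cache (LRU->MRU): [9 75 56 88 98 72]
  15. access 9: HIT. Cache (LRU->MRU): [75 56 88 98 72 9]
  16. access 57: MISS, evict 75. Cache (LRU->MRU): [56 88 98 72 9 57]
  17. access 72: HIT. Cache (LRU->MRU): [56 88 98 9 57 72]
  18. access 57: HIT. Cache (LRU->MRU): [56 88 98 9 72 57]
  19. access 98: HIT. Cache (LRU->MRU): [56 88 9 72 57 98]
  20. access 52: MISS, evict 56. Cache (LRU->MRU): [88 9 72 57 98 52]
  21. access 57: HIT. Cache (LRU->MRU): [88 9 72 98 52 57]
  22. access 72: HIT. Cache (LRU->MRU): [88 9 98 52 57 72]
  23. access 72: HIT. Cache (LRU->MRU): [88 9 98 52 57 72]
  24. access 52: HIT. Cache (LRU->MRU): [88 9 98 57 72 52]
  25. access 72: HIT. Cache (LRU->MRU): [88 9 98 57 52 72]
  26. access 72: HIT. Cache (LRU->MRU): [88 9 98 57 52 72]
  27. access 48: MISS, evict 88. Cache (LRU->MRU): [9 98 57 52 72 48]
  28. access 52: HIT. Cache (LRU->MRU): [9 98 57 72 48 52]
  29. access 9: HIT. Cache (LRU->MRU): [98 57 72 48 52 9]
  30. access 9: HIT. Cache (LRU->MRU): [98 57 72 48 52 9]
  31. access 40: MISS, evict 98. Cache (LRU->MRU): [57 72 48 52 9 40]
  32. access 5: MISS, evict 57. Cache (LRU->MRU): [72 48 52 9 40 5]
  33. access 5: HIT. Cache (LRU->MRU): [72 48 52 9 40 5]
  34. access 40: HIT. Cache (LRU->MRU): [72 48 52 9 5 40]
  35. access 88: MISS, evict 72. Cache (LRU->MRU): [48 52 9 5 40 88]
  36. access 52: HIT. Cache (LRU->MRU): [48 9 5 40 88 52]
  37. access 56: MISS, evict 48. Cache (LRU->MRU): [9 5 40 88 52 56]
  38. access 52: HIT. Cache (LRU->MRU): [9 5 40 88 56 52]
  39. access 52: HIT. Cache (LRU->MRU): [9 5 40 88 56 52]
Total: 23 hits, 16 misses, 10 evictions

Answer: 10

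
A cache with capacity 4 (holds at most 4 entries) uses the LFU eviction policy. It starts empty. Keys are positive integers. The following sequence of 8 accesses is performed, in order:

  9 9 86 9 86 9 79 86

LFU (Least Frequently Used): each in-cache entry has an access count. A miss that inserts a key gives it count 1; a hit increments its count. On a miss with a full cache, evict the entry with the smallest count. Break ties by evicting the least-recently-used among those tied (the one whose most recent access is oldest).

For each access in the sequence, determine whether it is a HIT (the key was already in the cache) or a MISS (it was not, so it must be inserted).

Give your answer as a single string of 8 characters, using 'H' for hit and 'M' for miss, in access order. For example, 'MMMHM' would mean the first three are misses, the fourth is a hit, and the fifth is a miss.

Answer: MHMHHHMH

Derivation:
LFU simulation (capacity=4):
  1. access 9: MISS. Cache: [9(c=1)]
  2. access 9: HIT, count now 2. Cache: [9(c=2)]
  3. access 86: MISS. Cache: [86(c=1) 9(c=2)]
  4. access 9: HIT, count now 3. Cache: [86(c=1) 9(c=3)]
  5. access 86: HIT, count now 2. Cache: [86(c=2) 9(c=3)]
  6. access 9: HIT, count now 4. Cache: [86(c=2) 9(c=4)]
  7. access 79: MISS. Cache: [79(c=1) 86(c=2) 9(c=4)]
  8. access 86: HIT, count now 3. Cache: [79(c=1) 86(c=3) 9(c=4)]
Total: 5 hits, 3 misses, 0 evictions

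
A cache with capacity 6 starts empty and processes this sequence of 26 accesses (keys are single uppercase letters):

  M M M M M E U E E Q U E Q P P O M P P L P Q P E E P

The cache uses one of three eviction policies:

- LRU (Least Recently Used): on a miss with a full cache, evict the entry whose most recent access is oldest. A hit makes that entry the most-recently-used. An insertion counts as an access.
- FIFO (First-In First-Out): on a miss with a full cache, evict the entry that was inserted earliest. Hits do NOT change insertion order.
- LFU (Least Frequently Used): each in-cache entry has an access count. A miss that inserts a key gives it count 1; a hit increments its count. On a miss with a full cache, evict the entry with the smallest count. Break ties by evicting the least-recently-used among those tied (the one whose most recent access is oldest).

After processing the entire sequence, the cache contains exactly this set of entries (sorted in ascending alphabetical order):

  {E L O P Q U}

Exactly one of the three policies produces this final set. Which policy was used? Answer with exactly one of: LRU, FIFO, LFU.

Answer: FIFO

Derivation:
Simulating under each policy and comparing final sets:
  LRU: final set = {E L M O P Q} -> differs
  FIFO: final set = {E L O P Q U} -> MATCHES target
  LFU: final set = {E L M P Q U} -> differs
Only FIFO produces the target set.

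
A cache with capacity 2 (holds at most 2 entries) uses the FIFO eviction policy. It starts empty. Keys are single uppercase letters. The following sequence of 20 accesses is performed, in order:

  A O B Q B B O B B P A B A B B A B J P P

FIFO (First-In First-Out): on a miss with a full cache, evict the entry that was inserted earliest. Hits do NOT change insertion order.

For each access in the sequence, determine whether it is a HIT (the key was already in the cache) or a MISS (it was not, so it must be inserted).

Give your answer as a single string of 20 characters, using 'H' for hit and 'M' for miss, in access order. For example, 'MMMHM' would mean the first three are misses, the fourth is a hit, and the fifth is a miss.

FIFO simulation (capacity=2):
  1. access A: MISS. Cache (old->new): [A]
  2. access O: MISS. Cache (old->new): [A O]
  3. access B: MISS, evict A. Cache (old->new): [O B]
  4. access Q: MISS, evict O. Cache (old->new): [B Q]
  5. access B: HIT. Cache (old->new): [B Q]
  6. access B: HIT. Cache (old->new): [B Q]
  7. access O: MISS, evict B. Cache (old->new): [Q O]
  8. access B: MISS, evict Q. Cache (old->new): [O B]
  9. access B: HIT. Cache (old->new): [O B]
  10. access P: MISS, evict O. Cache (old->new): [B P]
  11. access A: MISS, evict B. Cache (old->new): [P A]
  12. access B: MISS, evict P. Cache (old->new): [A B]
  13. access A: HIT. Cache (old->new): [A B]
  14. access B: HIT. Cache (old->new): [A B]
  15. access B: HIT. Cache (old->new): [A B]
  16. access A: HIT. Cache (old->new): [A B]
  17. access B: HIT. Cache (old->new): [A B]
  18. access J: MISS, evict A. Cache (old->new): [B J]
  19. access P: MISS, evict B. Cache (old->new): [J P]
  20. access P: HIT. Cache (old->new): [J P]
Total: 9 hits, 11 misses, 9 evictions

Answer: MMMMHHMMHMMMHHHHHMMH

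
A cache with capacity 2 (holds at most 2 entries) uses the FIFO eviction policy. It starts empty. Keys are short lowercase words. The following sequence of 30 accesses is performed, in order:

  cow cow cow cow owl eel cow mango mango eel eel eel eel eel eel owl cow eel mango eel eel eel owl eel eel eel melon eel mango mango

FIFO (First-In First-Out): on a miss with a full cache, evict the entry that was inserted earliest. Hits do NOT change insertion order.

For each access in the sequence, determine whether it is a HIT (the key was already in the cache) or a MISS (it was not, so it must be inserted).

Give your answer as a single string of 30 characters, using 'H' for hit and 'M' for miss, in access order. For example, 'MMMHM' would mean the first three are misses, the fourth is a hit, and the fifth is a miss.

Answer: MHHHMMMMHMHHHHHMMMMHHHMMHHMHMH

Derivation:
FIFO simulation (capacity=2):
  1. access cow: MISS. Cache (old->new): [cow]
  2. access cow: HIT. Cache (old->new): [cow]
  3. access cow: HIT. Cache (old->new): [cow]
  4. access cow: HIT. Cache (old->new): [cow]
  5. access owl: MISS. Cache (old->new): [cow owl]
  6. access eel: MISS, evict cow. Cache (old->new): [owl eel]
  7. access cow: MISS, evict owl. Cache (old->new): [eel cow]
  8. access mango: MISS, evict eel. Cache (old->new): [cow mango]
  9. access mango: HIT. Cache (old->new): [cow mango]
  10. access eel: MISS, evict cow. Cache (old->new): [mango eel]
  11. access eel: HIT. Cache (old->new): [mango eel]
  12. access eel: HIT. Cache (old->new): [mango eel]
  13. access eel: HIT. Cache (old->new): [mango eel]
  14. access eel: HIT. Cache (old->new): [mango eel]
  15. access eel: HIT. Cache (old->new): [mango eel]
  16. access owl: MISS, evict mango. Cache (old->new): [eel owl]
  17. access cow: MISS, evict eel. Cache (old->new): [owl cow]
  18. access eel: MISS, evict owl. Cache (old->new): [cow eel]
  19. access mango: MISS, evict cow. Cache (old->new): [eel mango]
  20. access eel: HIT. Cache (old->new): [eel mango]
  21. access eel: HIT. Cache (old->new): [eel mango]
  22. access eel: HIT. Cache (old->new): [eel mango]
  23. access owl: MISS, evict eel. Cache (old->new): [mango owl]
  24. access eel: MISS, evict mango. Cache (old->new): [owl eel]
  25. access eel: HIT. Cache (old->new): [owl eel]
  26. access eel: HIT. Cache (old->new): [owl eel]
  27. access melon: MISS, evict owl. Cache (old->new): [eel melon]
  28. access eel: HIT. Cache (old->new): [eel melon]
  29. access mango: MISS, evict eel. Cache (old->new): [melon mango]
  30. access mango: HIT. Cache (old->new): [melon mango]
Total: 16 hits, 14 misses, 12 evictions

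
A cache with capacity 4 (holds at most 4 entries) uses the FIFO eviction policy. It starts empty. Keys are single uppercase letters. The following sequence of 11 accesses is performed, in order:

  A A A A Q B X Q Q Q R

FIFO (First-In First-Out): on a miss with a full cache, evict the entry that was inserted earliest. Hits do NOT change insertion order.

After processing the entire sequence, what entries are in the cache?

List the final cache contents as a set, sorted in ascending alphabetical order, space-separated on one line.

FIFO simulation (capacity=4):
  1. access A: MISS. Cache (old->new): [A]
  2. access A: HIT. Cache (old->new): [A]
  3. access A: HIT. Cache (old->new): [A]
  4. access A: HIT. Cache (old->new): [A]
  5. access Q: MISS. Cache (old->new): [A Q]
  6. access B: MISS. Cache (old->new): [A Q B]
  7. access X: MISS. Cache (old->new): [A Q B X]
  8. access Q: HIT. Cache (old->new): [A Q B X]
  9. access Q: HIT. Cache (old->new): [A Q B X]
  10. access Q: HIT. Cache (old->new): [A Q B X]
  11. access R: MISS, evict A. Cache (old->new): [Q B X R]
Total: 6 hits, 5 misses, 1 evictions

Answer: B Q R X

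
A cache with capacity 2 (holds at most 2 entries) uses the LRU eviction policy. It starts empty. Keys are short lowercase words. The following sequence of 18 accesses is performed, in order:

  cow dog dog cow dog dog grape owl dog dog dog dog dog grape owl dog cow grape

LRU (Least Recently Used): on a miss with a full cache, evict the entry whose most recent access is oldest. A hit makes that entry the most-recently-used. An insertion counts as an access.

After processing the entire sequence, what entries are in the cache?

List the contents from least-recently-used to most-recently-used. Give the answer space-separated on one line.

Answer: cow grape

Derivation:
LRU simulation (capacity=2):
  1. access cow: MISS. Cache (LRU->MRU): [cow]
  2. access dog: MISS. Cache (LRU->MRU): [cow dog]
  3. access dog: HIT. Cache (LRU->MRU): [cow dog]
  4. access cow: HIT. Cache (LRU->MRU): [dog cow]
  5. access dog: HIT. Cache (LRU->MRU): [cow dog]
  6. access dog: HIT. Cache (LRU->MRU): [cow dog]
  7. access grape: MISS, evict cow. Cache (LRU->MRU): [dog grape]
  8. access owl: MISS, evict dog. Cache (LRU->MRU): [grape owl]
  9. access dog: MISS, evict grape. Cache (LRU->MRU): [owl dog]
  10. access dog: HIT. Cache (LRU->MRU): [owl dog]
  11. access dog: HIT. Cache (LRU->MRU): [owl dog]
  12. access dog: HIT. Cache (LRU->MRU): [owl dog]
  13. access dog: HIT. Cache (LRU->MRU): [owl dog]
  14. access grape: MISS, evict owl. Cache (LRU->MRU): [dog grape]
  15. access owl: MISS, evict dog. Cache (LRU->MRU): [grape owl]
  16. access dog: MISS, evict grape. Cache (LRU->MRU): [owl dog]
  17. access cow: MISS, evict owl. Cache (LRU->MRU): [dog cow]
  18. access grape: MISS, evict dog. Cache (LRU->MRU): [cow grape]
Total: 8 hits, 10 misses, 8 evictions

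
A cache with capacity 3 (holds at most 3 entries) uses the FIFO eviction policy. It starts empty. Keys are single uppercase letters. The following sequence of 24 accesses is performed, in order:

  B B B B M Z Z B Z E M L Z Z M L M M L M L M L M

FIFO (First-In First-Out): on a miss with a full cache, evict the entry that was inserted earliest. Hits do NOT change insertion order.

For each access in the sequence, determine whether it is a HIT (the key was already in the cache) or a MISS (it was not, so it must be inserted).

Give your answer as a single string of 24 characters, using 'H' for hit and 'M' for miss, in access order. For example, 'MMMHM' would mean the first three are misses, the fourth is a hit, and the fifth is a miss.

Answer: MHHHMMHHHMHMHHMHHHHHHHHH

Derivation:
FIFO simulation (capacity=3):
  1. access B: MISS. Cache (old->new): [B]
  2. access B: HIT. Cache (old->new): [B]
  3. access B: HIT. Cache (old->new): [B]
  4. access B: HIT. Cache (old->new): [B]
  5. access M: MISS. Cache (old->new): [B M]
  6. access Z: MISS. Cache (old->new): [B M Z]
  7. access Z: HIT. Cache (old->new): [B M Z]
  8. access B: HIT. Cache (old->new): [B M Z]
  9. access Z: HIT. Cache (old->new): [B M Z]
  10. access E: MISS, evict B. Cache (old->new): [M Z E]
  11. access M: HIT. Cache (old->new): [M Z E]
  12. access L: MISS, evict M. Cache (old->new): [Z E L]
  13. access Z: HIT. Cache (old->new): [Z E L]
  14. access Z: HIT. Cache (old->new): [Z E L]
  15. access M: MISS, evict Z. Cache (old->new): [E L M]
  16. access L: HIT. Cache (old->new): [E L M]
  17. access M: HIT. Cache (old->new): [E L M]
  18. access M: HIT. Cache (old->new): [E L M]
  19. access L: HIT. Cache (old->new): [E L M]
  20. access M: HIT. Cache (old->new): [E L M]
  21. access L: HIT. Cache (old->new): [E L M]
  22. access M: HIT. Cache (old->new): [E L M]
  23. access L: HIT. Cache (old->new): [E L M]
  24. access M: HIT. Cache (old->new): [E L M]
Total: 18 hits, 6 misses, 3 evictions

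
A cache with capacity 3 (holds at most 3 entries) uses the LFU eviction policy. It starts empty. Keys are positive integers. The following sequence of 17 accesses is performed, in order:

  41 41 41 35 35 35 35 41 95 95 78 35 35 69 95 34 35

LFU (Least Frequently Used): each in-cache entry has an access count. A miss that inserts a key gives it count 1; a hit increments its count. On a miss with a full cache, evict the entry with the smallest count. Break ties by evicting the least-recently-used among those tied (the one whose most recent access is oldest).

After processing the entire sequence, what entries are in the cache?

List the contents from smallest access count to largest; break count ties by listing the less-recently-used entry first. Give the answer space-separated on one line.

LFU simulation (capacity=3):
  1. access 41: MISS. Cache: [41(c=1)]
  2. access 41: HIT, count now 2. Cache: [41(c=2)]
  3. access 41: HIT, count now 3. Cache: [41(c=3)]
  4. access 35: MISS. Cache: [35(c=1) 41(c=3)]
  5. access 35: HIT, count now 2. Cache: [35(c=2) 41(c=3)]
  6. access 35: HIT, count now 3. Cache: [41(c=3) 35(c=3)]
  7. access 35: HIT, count now 4. Cache: [41(c=3) 35(c=4)]
  8. access 41: HIT, count now 4. Cache: [35(c=4) 41(c=4)]
  9. access 95: MISS. Cache: [95(c=1) 35(c=4) 41(c=4)]
  10. access 95: HIT, count now 2. Cache: [95(c=2) 35(c=4) 41(c=4)]
  11. access 78: MISS, evict 95(c=2). Cache: [78(c=1) 35(c=4) 41(c=4)]
  12. access 35: HIT, count now 5. Cache: [78(c=1) 41(c=4) 35(c=5)]
  13. access 35: HIT, count now 6. Cache: [78(c=1) 41(c=4) 35(c=6)]
  14. access 69: MISS, evict 78(c=1). Cache: [69(c=1) 41(c=4) 35(c=6)]
  15. access 95: MISS, evict 69(c=1). Cache: [95(c=1) 41(c=4) 35(c=6)]
  16. access 34: MISS, evict 95(c=1). Cache: [34(c=1) 41(c=4) 35(c=6)]
  17. access 35: HIT, count now 7. Cache: [34(c=1) 41(c=4) 35(c=7)]
Total: 10 hits, 7 misses, 4 evictions

Answer: 34 41 35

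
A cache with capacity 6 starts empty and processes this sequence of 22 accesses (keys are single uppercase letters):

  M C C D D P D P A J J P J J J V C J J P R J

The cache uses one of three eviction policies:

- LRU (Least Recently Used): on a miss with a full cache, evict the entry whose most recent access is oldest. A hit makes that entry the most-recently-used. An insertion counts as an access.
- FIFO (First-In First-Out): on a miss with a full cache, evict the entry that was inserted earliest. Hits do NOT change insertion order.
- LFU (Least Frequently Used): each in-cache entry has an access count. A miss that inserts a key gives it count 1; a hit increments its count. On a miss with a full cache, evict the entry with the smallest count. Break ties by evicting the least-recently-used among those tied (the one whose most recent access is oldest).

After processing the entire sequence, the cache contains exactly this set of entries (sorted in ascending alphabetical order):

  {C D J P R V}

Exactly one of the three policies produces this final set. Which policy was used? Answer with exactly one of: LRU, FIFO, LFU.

Simulating under each policy and comparing final sets:
  LRU: final set = {A C J P R V} -> differs
  FIFO: final set = {A D J P R V} -> differs
  LFU: final set = {C D J P R V} -> MATCHES target
Only LFU produces the target set.

Answer: LFU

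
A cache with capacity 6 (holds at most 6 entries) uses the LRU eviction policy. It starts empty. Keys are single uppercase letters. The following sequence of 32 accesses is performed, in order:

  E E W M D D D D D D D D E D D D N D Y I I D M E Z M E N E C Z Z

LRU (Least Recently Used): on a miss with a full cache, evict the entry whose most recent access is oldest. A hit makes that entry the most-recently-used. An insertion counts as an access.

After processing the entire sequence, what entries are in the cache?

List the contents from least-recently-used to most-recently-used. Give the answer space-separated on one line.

LRU simulation (capacity=6):
  1. access E: MISS. Cache (LRU->MRU): [E]
  2. access E: HIT. Cache (LRU->MRU): [E]
  3. access W: MISS. Cache (LRU->MRU): [E W]
  4. access M: MISS. Cache (LRU->MRU): [E W M]
  5. access D: MISS. Cache (LRU->MRU): [E W M D]
  6. access D: HIT. Cache (LRU->MRU): [E W M D]
  7. access D: HIT. Cache (LRU->MRU): [E W M D]
  8. access D: HIT. Cache (LRU->MRU): [E W M D]
  9. access D: HIT. Cache (LRU->MRU): [E W M D]
  10. access D: HIT. Cache (LRU->MRU): [E W M D]
  11. access D: HIT. Cache (LRU->MRU): [E W M D]
  12. access D: HIT. Cache (LRU->MRU): [E W M D]
  13. access E: HIT. Cache (LRU->MRU): [W M D E]
  14. access D: HIT. Cache (LRU->MRU): [W M E D]
  15. access D: HIT. Cache (LRU->MRU): [W M E D]
  16. access D: HIT. Cache (LRU->MRU): [W M E D]
  17. access N: MISS. Cache (LRU->MRU): [W M E D N]
  18. access D: HIT. Cache (LRU->MRU): [W M E N D]
  19. access Y: MISS. Cache (LRU->MRU): [W M E N D Y]
  20. access I: MISS, evict W. Cache (LRU->MRU): [M E N D Y I]
  21. access I: HIT. Cache (LRU->MRU): [M E N D Y I]
  22. access D: HIT. Cache (LRU->MRU): [M E N Y I D]
  23. access M: HIT. Cache (LRU->MRU): [E N Y I D M]
  24. access E: HIT. Cache (LRU->MRU): [N Y I D M E]
  25. access Z: MISS, evict N. Cache (LRU->MRU): [Y I D M E Z]
  26. access M: HIT. Cache (LRU->MRU): [Y I D E Z M]
  27. access E: HIT. Cache (LRU->MRU): [Y I D Z M E]
  28. access N: MISS, evict Y. Cache (LRU->MRU): [I D Z M E N]
  29. access E: HIT. Cache (LRU->MRU): [I D Z M N E]
  30. access C: MISS, evict I. Cache (LRU->MRU): [D Z M N E C]
  31. access Z: HIT. Cache (LRU->MRU): [D M N E C Z]
  32. access Z: HIT. Cache (LRU->MRU): [D M N E C Z]
Total: 22 hits, 10 misses, 4 evictions

Answer: D M N E C Z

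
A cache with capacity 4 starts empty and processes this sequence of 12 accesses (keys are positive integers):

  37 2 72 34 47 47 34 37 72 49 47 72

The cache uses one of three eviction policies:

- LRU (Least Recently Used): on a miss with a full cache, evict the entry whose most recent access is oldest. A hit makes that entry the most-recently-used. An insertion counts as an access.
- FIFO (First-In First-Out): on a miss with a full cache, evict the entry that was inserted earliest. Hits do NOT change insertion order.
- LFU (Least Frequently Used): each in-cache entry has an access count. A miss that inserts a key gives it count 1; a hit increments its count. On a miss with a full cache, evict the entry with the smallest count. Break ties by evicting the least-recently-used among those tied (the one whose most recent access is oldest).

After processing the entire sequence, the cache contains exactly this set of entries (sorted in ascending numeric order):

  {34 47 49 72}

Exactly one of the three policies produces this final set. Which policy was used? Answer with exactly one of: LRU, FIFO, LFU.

Answer: LFU

Derivation:
Simulating under each policy and comparing final sets:
  LRU: final set = {37 47 49 72} -> differs
  FIFO: final set = {37 47 49 72} -> differs
  LFU: final set = {34 47 49 72} -> MATCHES target
Only LFU produces the target set.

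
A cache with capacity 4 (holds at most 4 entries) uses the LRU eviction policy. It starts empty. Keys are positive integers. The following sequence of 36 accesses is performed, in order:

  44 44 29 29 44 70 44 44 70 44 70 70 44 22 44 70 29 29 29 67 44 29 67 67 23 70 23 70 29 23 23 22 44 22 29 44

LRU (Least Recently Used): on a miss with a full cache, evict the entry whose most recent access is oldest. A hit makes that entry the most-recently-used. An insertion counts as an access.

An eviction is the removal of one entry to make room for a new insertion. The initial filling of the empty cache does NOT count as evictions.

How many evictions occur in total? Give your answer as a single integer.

Answer: 5

Derivation:
LRU simulation (capacity=4):
  1. access 44: MISS. Cache (LRU->MRU): [44]
  2. access 44: HIT. Cache (LRU->MRU): [44]
  3. access 29: MISS. Cache (LRU->MRU): [44 29]
  4. access 29: HIT. Cache (LRU->MRU): [44 29]
  5. access 44: HIT. Cache (LRU->MRU): [29 44]
  6. access 70: MISS. Cache (LRU->MRU): [29 44 70]
  7. access 44: HIT. Cache (LRU->MRU): [29 70 44]
  8. access 44: HIT. Cache (LRU->MRU): [29 70 44]
  9. access 70: HIT. Cache (LRU->MRU): [29 44 70]
  10. access 44: HIT. Cache (LRU->MRU): [29 70 44]
  11. access 70: HIT. Cache (LRU->MRU): [29 44 70]
  12. access 70: HIT. Cache (LRU->MRU): [29 44 70]
  13. access 44: HIT. Cache (LRU->MRU): [29 70 44]
  14. access 22: MISS. Cache (LRU->MRU): [29 70 44 22]
  15. access 44: HIT. Cache (LRU->MRU): [29 70 22 44]
  16. access 70: HIT. Cache (LRU->MRU): [29 22 44 70]
  17. access 29: HIT. Cache (LRU->MRU): [22 44 70 29]
  18. access 29: HIT. Cache (LRU->MRU): [22 44 70 29]
  19. access 29: HIT. Cache (LRU->MRU): [22 44 70 29]
  20. access 67: MISS, evict 22. Cache (LRU->MRU): [44 70 29 67]
  21. access 44: HIT. Cache (LRU->MRU): [70 29 67 44]
  22. access 29: HIT. Cache (LRU->MRU): [70 67 44 29]
  23. access 67: HIT. Cache (LRU->MRU): [70 44 29 67]
  24. access 67: HIT. Cache (LRU->MRU): [70 44 29 67]
  25. access 23: MISS, evict 70. Cache (LRU->MRU): [44 29 67 23]
  26. access 70: MISS, evict 44. Cache (LRU->MRU): [29 67 23 70]
  27. access 23: HIT. Cache (LRU->MRU): [29 67 70 23]
  28. access 70: HIT. Cache (LRU->MRU): [29 67 23 70]
  29. access 29: HIT. Cache (LRU->MRU): [67 23 70 29]
  30. access 23: HIT. Cache (LRU->MRU): [67 70 29 23]
  31. access 23: HIT. Cache (LRU->MRU): [67 70 29 23]
  32. access 22: MISS, evict 67. Cache (LRU->MRU): [70 29 23 22]
  33. access 44: MISS, evict 70. Cache (LRU->MRU): [29 23 22 44]
  34. access 22: HIT. Cache (LRU->MRU): [29 23 44 22]
  35. access 29: HIT. Cache (LRU->MRU): [23 44 22 29]
  36. access 44: HIT. Cache (LRU->MRU): [23 22 29 44]
Total: 27 hits, 9 misses, 5 evictions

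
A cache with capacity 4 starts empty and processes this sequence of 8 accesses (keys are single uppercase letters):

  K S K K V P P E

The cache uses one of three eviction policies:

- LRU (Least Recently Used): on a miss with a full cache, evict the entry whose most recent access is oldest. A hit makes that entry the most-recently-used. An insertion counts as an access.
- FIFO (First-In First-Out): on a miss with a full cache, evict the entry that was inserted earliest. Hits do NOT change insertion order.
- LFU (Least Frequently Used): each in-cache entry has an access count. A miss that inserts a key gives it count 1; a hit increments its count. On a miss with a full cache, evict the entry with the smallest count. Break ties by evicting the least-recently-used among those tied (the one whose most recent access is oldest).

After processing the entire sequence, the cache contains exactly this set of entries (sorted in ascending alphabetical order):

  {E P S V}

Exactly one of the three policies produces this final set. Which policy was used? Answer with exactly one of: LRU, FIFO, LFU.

Simulating under each policy and comparing final sets:
  LRU: final set = {E K P V} -> differs
  FIFO: final set = {E P S V} -> MATCHES target
  LFU: final set = {E K P V} -> differs
Only FIFO produces the target set.

Answer: FIFO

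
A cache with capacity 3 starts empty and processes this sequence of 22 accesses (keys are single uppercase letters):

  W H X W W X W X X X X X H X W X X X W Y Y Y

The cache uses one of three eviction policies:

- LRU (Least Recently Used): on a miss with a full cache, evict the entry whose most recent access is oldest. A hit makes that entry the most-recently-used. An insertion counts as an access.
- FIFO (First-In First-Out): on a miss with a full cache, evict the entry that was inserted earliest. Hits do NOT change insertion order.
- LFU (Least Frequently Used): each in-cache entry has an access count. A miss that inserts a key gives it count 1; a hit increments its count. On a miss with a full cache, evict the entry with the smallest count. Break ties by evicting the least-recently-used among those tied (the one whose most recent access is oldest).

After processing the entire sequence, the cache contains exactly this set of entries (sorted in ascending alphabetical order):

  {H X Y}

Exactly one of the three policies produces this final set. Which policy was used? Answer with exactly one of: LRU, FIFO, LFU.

Answer: FIFO

Derivation:
Simulating under each policy and comparing final sets:
  LRU: final set = {W X Y} -> differs
  FIFO: final set = {H X Y} -> MATCHES target
  LFU: final set = {W X Y} -> differs
Only FIFO produces the target set.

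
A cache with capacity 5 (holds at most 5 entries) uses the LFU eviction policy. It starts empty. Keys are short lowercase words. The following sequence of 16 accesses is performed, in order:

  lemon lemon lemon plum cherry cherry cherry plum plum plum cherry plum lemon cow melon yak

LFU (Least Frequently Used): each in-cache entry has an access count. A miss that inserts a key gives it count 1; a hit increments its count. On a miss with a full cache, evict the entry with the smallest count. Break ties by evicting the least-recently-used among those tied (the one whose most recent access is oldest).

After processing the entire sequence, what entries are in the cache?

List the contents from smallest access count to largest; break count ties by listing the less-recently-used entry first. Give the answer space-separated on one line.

Answer: melon yak cherry lemon plum

Derivation:
LFU simulation (capacity=5):
  1. access lemon: MISS. Cache: [lemon(c=1)]
  2. access lemon: HIT, count now 2. Cache: [lemon(c=2)]
  3. access lemon: HIT, count now 3. Cache: [lemon(c=3)]
  4. access plum: MISS. Cache: [plum(c=1) lemon(c=3)]
  5. access cherry: MISS. Cache: [plum(c=1) cherry(c=1) lemon(c=3)]
  6. access cherry: HIT, count now 2. Cache: [plum(c=1) cherry(c=2) lemon(c=3)]
  7. access cherry: HIT, count now 3. Cache: [plum(c=1) lemon(c=3) cherry(c=3)]
  8. access plum: HIT, count now 2. Cache: [plum(c=2) lemon(c=3) cherry(c=3)]
  9. access plum: HIT, count now 3. Cache: [lemon(c=3) cherry(c=3) plum(c=3)]
  10. access plum: HIT, count now 4. Cache: [lemon(c=3) cherry(c=3) plum(c=4)]
  11. access cherry: HIT, count now 4. Cache: [lemon(c=3) plum(c=4) cherry(c=4)]
  12. access plum: HIT, count now 5. Cache: [lemon(c=3) cherry(c=4) plum(c=5)]
  13. access lemon: HIT, count now 4. Cache: [cherry(c=4) lemon(c=4) plum(c=5)]
  14. access cow: MISS. Cache: [cow(c=1) cherry(c=4) lemon(c=4) plum(c=5)]
  15. access melon: MISS. Cache: [cow(c=1) melon(c=1) cherry(c=4) lemon(c=4) plum(c=5)]
  16. access yak: MISS, evict cow(c=1). Cache: [melon(c=1) yak(c=1) cherry(c=4) lemon(c=4) plum(c=5)]
Total: 10 hits, 6 misses, 1 evictions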